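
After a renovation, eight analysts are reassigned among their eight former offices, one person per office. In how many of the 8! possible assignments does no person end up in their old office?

14833

The subfactorial !8 = [8!/e] (nearest integer).
8! = 40320, and 40320/e ≈ 14832.90, so !8 = 14833.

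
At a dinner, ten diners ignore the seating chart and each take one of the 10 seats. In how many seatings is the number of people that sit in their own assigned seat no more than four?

3615536

# with exactly i fixed is C(10,i)·!(10-i); sum over i=0..4:
  i=0: C(10,0)·!10 = 1·1334961 = 1334961
  i=1: C(10,1)·!9 = 10·133496 = 1334960
  i=2: C(10,2)·!8 = 45·14833 = 667485
  i=3: C(10,3)·!7 = 120·1854 = 222480
  i=4: C(10,4)·!6 = 210·265 = 55650
Total = 3615536.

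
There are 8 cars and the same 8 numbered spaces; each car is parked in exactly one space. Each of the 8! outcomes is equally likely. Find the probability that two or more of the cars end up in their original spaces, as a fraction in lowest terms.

2131/8064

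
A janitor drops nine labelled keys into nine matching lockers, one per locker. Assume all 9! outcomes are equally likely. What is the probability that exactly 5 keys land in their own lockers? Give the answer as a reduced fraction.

1/320

Favorable outcomes: C(9,5)·!4 = 126·9 = 1134.
Total outcomes: 9! = 362880.
Probability = 1134/362880 = 1/320.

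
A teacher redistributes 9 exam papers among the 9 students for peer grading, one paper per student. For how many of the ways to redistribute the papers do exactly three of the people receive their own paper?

22260

Choose which 3 of the 9 are fixed: C(9,3) = 84.
The other 6 form a derangement: !6 = 265.
Total: 84 × 265 = 22260.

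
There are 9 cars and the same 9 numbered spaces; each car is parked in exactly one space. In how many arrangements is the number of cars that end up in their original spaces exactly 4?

5544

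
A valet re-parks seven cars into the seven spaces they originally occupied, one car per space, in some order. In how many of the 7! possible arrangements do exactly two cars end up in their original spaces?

924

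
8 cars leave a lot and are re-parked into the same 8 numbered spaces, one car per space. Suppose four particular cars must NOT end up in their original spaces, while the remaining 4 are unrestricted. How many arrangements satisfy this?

24024

Inclusion-exclusion on the 4 forbidden self-matches:
Σ_{j=0}^{4} (-1)^j C(4,j)(8-j)!
= C(4,0)·8! - C(4,1)·7! + C(4,2)·6! - C(4,3)·5! + C(4,4)·4!
= 40320 - 20160 + 4320 - 480 + 24
= 24024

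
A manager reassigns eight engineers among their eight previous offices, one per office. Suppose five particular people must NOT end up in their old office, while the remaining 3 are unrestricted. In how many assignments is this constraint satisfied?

Let A_j be the event that the j-th constrained one is fixed. By inclusion-exclusion over the 5 events:
Σ_{j=0}^{5} (-1)^j C(5,j)(8-j)!
= C(5,0)·8! - C(5,1)·7! + C(5,2)·6! - C(5,3)·5! + C(5,4)·4! - C(5,5)·3!
= 40320 - 25200 + 7200 - 1200 + 120 - 6
= 21234

21234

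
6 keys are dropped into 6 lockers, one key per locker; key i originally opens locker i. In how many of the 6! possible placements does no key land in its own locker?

265

Recurrence: !6 = 5·(!5 + !4).
!6 = 5·(44 + 9) = 5·53 = 265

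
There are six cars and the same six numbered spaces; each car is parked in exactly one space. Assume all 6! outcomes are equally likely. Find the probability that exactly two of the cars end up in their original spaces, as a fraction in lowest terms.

3/16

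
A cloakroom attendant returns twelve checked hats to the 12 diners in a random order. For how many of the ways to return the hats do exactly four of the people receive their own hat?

7342335

Choose which 4 of the 12 are fixed: C(12,4) = 495.
The remaining 8 must be deranged: !8 = 14833.
Total: 495 × 14833 = 7342335.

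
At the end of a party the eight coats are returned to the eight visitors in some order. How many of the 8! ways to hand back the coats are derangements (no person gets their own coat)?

Recurrence: !8 = 7·(!7 + !6).
!8 = 7·(1854 + 265) = 7·2119 = 14833

14833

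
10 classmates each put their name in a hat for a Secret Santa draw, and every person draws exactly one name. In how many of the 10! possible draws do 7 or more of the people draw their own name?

Sum C(10,i)·!(10-i) for i = 7..10:
  i=7: C(10,7)·!3 = 120·2 = 240
  i=8: C(10,8)·!2 = 45·1 = 45
  i=9: C(10,9)·!1 = 10·0 = 0
  i=10: C(10,10)·!0 = 1·1 = 1
Total = 286.

286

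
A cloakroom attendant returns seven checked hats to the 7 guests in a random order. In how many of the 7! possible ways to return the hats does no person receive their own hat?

By inclusion-exclusion, !7 = Σ (-1)^k · 7!/k! for k=0..7
= 7! - 7!/1! + 7!/2! - 7!/3! + 7!/4! - 7!/5! + 7!/6! - 7!/7!
= 5040 - 5040 + 2520 - 840 + 210 - 42 + 7 - 1
= 1854

1854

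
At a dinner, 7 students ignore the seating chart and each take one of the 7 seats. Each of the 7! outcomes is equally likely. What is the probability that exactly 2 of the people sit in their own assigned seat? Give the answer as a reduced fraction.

11/60

Favorable outcomes: C(7,2)·!5 = 21·44 = 924.
Total outcomes: 7! = 5040.
Probability = 924/5040 = 11/60.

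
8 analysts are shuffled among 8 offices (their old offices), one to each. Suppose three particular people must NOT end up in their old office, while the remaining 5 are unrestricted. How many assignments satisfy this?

Let A_j be the event that the j-th constrained one is fixed. By inclusion-exclusion over the 3 events:
Σ_{j=0}^{3} (-1)^j C(3,j)(8-j)!
= C(3,0)·8! - C(3,1)·7! + C(3,2)·6! - C(3,3)·5!
= 40320 - 15120 + 2160 - 120
= 27240

27240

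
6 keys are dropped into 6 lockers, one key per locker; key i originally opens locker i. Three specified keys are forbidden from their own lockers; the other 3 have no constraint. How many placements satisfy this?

426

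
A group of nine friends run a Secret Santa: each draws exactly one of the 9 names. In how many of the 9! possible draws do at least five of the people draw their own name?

1339

# with exactly i fixed is C(9,i)·!(9-i); sum over i=5..9:
  i=5: C(9,5)·!4 = 126·9 = 1134
  i=6: C(9,6)·!3 = 84·2 = 168
  i=7: C(9,7)·!2 = 36·1 = 36
  i=8: C(9,8)·!1 = 9·0 = 0
  i=9: C(9,9)·!0 = 1·1 = 1
Total = 1339.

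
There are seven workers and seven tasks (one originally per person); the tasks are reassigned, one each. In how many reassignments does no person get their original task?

1854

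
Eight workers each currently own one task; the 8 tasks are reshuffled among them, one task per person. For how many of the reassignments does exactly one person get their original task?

14832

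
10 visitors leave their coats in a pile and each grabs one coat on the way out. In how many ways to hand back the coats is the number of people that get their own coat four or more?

68914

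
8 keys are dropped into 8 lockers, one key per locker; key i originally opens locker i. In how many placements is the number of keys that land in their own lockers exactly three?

2464

Choose which 3 of the 8 are fixed: C(8,3) = 56.
The other 5 form a derangement: !5 = 44.
Total: 56 × 44 = 2464.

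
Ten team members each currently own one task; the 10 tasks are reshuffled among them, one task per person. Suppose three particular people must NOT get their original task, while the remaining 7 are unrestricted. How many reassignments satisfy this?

Let A_j be the event that the j-th constrained one is fixed. By inclusion-exclusion over the 3 events:
Σ_{j=0}^{3} (-1)^j C(3,j)(10-j)!
= C(3,0)·10! - C(3,1)·9! + C(3,2)·8! - C(3,3)·7!
= 3628800 - 1088640 + 120960 - 5040
= 2656080

2656080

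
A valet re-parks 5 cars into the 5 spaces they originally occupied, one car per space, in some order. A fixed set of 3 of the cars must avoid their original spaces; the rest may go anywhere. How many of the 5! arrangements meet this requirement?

Let A_j be the event that the j-th constrained one is fixed. By inclusion-exclusion over the 3 events:
Σ_{j=0}^{3} (-1)^j C(3,j)(5-j)!
= C(3,0)·5! - C(3,1)·4! + C(3,2)·3! - C(3,3)·2!
= 120 - 72 + 18 - 2
= 64

64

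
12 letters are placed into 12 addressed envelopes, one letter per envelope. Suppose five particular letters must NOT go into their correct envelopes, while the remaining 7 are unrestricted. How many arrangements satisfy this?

312273360

Let A_j be the event that the j-th constrained one is fixed. By inclusion-exclusion over the 5 events:
Σ_{j=0}^{5} (-1)^j C(5,j)(12-j)!
= C(5,0)·12! - C(5,1)·11! + C(5,2)·10! - C(5,3)·9! + C(5,4)·8! - C(5,5)·7!
= 479001600 - 199584000 + 36288000 - 3628800 + 201600 - 5040
= 312273360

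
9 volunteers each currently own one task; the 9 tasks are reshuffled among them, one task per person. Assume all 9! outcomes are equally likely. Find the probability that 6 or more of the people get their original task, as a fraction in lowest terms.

41/72576

Favorable outcomes: Σ_{i≥6} C(9,i)·!(9-i) = 84·2 + 36·1 + 9·0 + 1·1 = 205.
Total outcomes: 9! = 362880.
Probability = 205/362880 = 41/72576.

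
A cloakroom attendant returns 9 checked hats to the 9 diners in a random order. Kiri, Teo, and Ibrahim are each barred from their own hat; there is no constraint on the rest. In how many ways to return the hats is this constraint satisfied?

256320

Let A_j be the event that the j-th constrained one is fixed. By inclusion-exclusion over the 3 events:
Σ_{j=0}^{3} (-1)^j C(3,j)(9-j)!
= C(3,0)·9! - C(3,1)·8! + C(3,2)·7! - C(3,3)·6!
= 362880 - 120960 + 15120 - 720
= 256320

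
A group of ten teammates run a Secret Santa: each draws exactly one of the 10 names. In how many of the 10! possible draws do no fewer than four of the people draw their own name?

68914

Sum C(10,i)·!(10-i) for i = 4..10:
  i=4: C(10,4)·!6 = 210·265 = 55650
  i=5: C(10,5)·!5 = 252·44 = 11088
  i=6: C(10,6)·!4 = 210·9 = 1890
  i=7: C(10,7)·!3 = 120·2 = 240
  i=8: C(10,8)·!2 = 45·1 = 45
  i=9: C(10,9)·!1 = 10·0 = 0
  i=10: C(10,10)·!0 = 1·1 = 1
Total = 68914.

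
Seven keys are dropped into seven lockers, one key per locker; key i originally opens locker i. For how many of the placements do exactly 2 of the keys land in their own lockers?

Choose which 2 of the 7 are fixed: C(7,2) = 21.
The remaining 5 must be deranged: !5 = 44.
Total: 21 × 44 = 924.

924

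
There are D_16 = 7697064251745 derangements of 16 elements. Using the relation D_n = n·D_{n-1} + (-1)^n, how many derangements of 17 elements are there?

130850092279664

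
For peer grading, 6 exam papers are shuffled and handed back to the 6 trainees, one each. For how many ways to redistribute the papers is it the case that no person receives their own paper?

265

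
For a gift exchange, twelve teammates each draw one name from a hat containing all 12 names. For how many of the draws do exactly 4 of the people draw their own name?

Choose which 4 of the 12 are fixed: C(12,4) = 495.
The remaining 8 must be deranged: !8 = 14833.
Total: 495 × 14833 = 7342335.

7342335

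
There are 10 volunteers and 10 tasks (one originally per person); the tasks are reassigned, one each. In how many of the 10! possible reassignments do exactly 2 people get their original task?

667485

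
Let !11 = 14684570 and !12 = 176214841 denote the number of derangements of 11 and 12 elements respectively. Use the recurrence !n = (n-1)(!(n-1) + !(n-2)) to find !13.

!13 = (13-1)·(!12 + !11) = 12·(176214841 + 14684570) = 12·190899411 = 2290792932.

2290792932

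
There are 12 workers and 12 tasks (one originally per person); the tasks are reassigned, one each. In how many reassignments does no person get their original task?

176214841

!12 is the nearest integer to 12!/e.
12! = 479001600, and 479001600/e ≈ 176214840.93, so !12 = 176214841.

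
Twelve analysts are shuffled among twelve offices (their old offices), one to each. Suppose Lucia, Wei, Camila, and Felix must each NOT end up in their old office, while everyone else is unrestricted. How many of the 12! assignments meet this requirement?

339696000

Inclusion-exclusion on the 4 forbidden self-matches:
Σ_{j=0}^{4} (-1)^j C(4,j)(12-j)!
= C(4,0)·12! - C(4,1)·11! + C(4,2)·10! - C(4,3)·9! + C(4,4)·8!
= 479001600 - 159667200 + 21772800 - 1451520 + 40320
= 339696000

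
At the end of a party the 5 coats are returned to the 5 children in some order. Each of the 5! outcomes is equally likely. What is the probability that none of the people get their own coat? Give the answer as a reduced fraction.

Favorable outcomes: !5 = 44.
Total outcomes: 5! = 120.
Probability = 44/120 = 11/30.

11/30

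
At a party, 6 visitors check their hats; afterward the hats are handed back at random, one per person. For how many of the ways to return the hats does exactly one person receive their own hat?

Choose which one of the 6 is fixed: C(6,1) = 6.
The other 5 form a derangement: !5 = 44.
Total: 6 × 44 = 264.

264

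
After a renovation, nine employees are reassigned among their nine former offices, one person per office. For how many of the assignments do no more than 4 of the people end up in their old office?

361541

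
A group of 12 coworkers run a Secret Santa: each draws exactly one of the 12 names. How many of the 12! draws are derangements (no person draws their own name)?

176214841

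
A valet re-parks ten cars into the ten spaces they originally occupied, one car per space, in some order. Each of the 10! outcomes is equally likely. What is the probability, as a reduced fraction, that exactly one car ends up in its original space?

16687/45360

Favorable outcomes: C(10,1)·!9 = 10·133496 = 1334960.
Total outcomes: 10! = 3628800.
Probability = 1334960/3628800 = 16687/45360.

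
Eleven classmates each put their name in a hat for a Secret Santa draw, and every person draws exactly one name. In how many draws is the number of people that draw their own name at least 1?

25232230

# with exactly i fixed is C(11,i)·!(11-i); sum over i=1..11:
  i=1: C(11,1)·!10 = 11·1334961 = 14684571
  i=2: C(11,2)·!9 = 55·133496 = 7342280
  i=3: C(11,3)·!8 = 165·14833 = 2447445
  i=4: C(11,4)·!7 = 330·1854 = 611820
  i=5: C(11,5)·!6 = 462·265 = 122430
  i=6: C(11,6)·!5 = 462·44 = 20328
  i=7: C(11,7)·!4 = 330·9 = 2970
  i=8: C(11,8)·!3 = 165·2 = 330
  i=9: C(11,9)·!2 = 55·1 = 55
  i=10: C(11,10)·!1 = 11·0 = 0
  i=11: C(11,11)·!0 = 1·1 = 1
Total = 25232230.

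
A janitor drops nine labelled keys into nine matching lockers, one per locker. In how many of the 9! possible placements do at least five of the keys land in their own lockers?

Sum C(9,i)·!(9-i) for i = 5..9:
  i=5: C(9,5)·!4 = 126·9 = 1134
  i=6: C(9,6)·!3 = 84·2 = 168
  i=7: C(9,7)·!2 = 36·1 = 36
  i=8: C(9,8)·!1 = 9·0 = 0
  i=9: C(9,9)·!0 = 1·1 = 1
Total = 1339.

1339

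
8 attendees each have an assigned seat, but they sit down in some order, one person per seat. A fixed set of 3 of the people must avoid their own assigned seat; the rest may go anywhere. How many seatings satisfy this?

27240

Inclusion-exclusion on the 3 forbidden self-matches:
Σ_{j=0}^{3} (-1)^j C(3,j)(8-j)!
= C(3,0)·8! - C(3,1)·7! + C(3,2)·6! - C(3,3)·5!
= 40320 - 15120 + 2160 - 120
= 27240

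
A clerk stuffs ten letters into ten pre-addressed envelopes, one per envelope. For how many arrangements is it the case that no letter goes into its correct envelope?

1334961

Use !n = n·!(n-1) + (-1)^n.
!10 = 10·133496 + 1 = 1334961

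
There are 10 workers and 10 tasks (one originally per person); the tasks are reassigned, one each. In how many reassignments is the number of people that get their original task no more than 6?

3628514

Sum C(10,i)·!(10-i) for i = 0..6:
  i=0: C(10,0)·!10 = 1·1334961 = 1334961
  i=1: C(10,1)·!9 = 10·133496 = 1334960
  i=2: C(10,2)·!8 = 45·14833 = 667485
  i=3: C(10,3)·!7 = 120·1854 = 222480
  i=4: C(10,4)·!6 = 210·265 = 55650
  i=5: C(10,5)·!5 = 252·44 = 11088
  i=6: C(10,6)·!4 = 210·9 = 1890
Total = 3628514.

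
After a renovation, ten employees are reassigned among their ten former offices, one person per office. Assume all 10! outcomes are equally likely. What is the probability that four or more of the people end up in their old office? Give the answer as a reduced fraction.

34457/1814400

Favorable outcomes: Σ_{i≥4} C(10,i)·!(10-i) = 210·265 + 252·44 + 210·9 + 120·2 + 45·1 + 10·0 + 1·1 = 68914.
Total outcomes: 10! = 3628800.
Probability = 68914/3628800 = 34457/1814400.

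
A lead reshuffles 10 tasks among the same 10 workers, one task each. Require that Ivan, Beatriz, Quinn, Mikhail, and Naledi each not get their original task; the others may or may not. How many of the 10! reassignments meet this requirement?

2170680

Let A_j be the event that the j-th constrained one is fixed. By inclusion-exclusion over the 5 events:
Σ_{j=0}^{5} (-1)^j C(5,j)(10-j)!
= C(5,0)·10! - C(5,1)·9! + C(5,2)·8! - C(5,3)·7! + C(5,4)·6! - C(5,5)·5!
= 3628800 - 1814400 + 403200 - 50400 + 3600 - 120
= 2170680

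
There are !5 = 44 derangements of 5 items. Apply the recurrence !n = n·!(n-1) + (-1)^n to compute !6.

265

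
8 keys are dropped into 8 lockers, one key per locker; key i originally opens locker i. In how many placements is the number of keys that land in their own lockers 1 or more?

25487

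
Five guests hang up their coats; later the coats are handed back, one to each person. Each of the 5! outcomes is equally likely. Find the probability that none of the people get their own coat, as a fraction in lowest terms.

11/30

Favorable outcomes: !5 = 44.
Total outcomes: 5! = 120.
Probability = 44/120 = 11/30.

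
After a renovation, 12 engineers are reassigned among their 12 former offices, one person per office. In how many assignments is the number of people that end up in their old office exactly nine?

Choose which 9 of the 12 are fixed: C(12,9) = 220.
The remaining 3 must be deranged: !3 = 2.
Total: 220 × 2 = 440.

440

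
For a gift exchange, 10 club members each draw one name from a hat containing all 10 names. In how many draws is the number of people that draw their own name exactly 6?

1890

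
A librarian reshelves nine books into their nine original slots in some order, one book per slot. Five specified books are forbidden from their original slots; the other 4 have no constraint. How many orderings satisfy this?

Inclusion-exclusion on the 5 forbidden self-matches:
Σ_{j=0}^{5} (-1)^j C(5,j)(9-j)!
= C(5,0)·9! - C(5,1)·8! + C(5,2)·7! - C(5,3)·6! + C(5,4)·5! - C(5,5)·4!
= 362880 - 201600 + 50400 - 7200 + 600 - 24
= 205056

205056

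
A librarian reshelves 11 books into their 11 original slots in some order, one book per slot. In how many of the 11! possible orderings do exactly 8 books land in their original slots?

330

Pick the 8 fixed positions: C(11,8) = 165 ways.
The remaining 3 must be deranged: !3 = 2.
Total: 165 × 2 = 330.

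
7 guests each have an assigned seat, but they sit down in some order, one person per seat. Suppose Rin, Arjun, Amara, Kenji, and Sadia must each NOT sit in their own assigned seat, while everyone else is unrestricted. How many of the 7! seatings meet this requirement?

2428

Inclusion-exclusion on the 5 forbidden self-matches:
Σ_{j=0}^{5} (-1)^j C(5,j)(7-j)!
= C(5,0)·7! - C(5,1)·6! + C(5,2)·5! - C(5,3)·4! + C(5,4)·3! - C(5,5)·2!
= 5040 - 3600 + 1200 - 240 + 30 - 2
= 2428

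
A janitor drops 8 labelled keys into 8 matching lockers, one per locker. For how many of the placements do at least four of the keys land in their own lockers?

771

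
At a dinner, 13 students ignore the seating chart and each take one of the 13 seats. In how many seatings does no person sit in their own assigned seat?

2290792932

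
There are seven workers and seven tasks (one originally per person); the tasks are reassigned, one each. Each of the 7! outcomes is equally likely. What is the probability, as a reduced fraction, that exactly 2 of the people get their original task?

11/60

Favorable outcomes: C(7,2)·!5 = 21·44 = 924.
Total outcomes: 7! = 5040.
Probability = 924/5040 = 11/60.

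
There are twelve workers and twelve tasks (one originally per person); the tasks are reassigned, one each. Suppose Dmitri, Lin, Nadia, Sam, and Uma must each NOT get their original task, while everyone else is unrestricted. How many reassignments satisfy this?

Inclusion-exclusion on the 5 forbidden self-matches:
Σ_{j=0}^{5} (-1)^j C(5,j)(12-j)!
= C(5,0)·12! - C(5,1)·11! + C(5,2)·10! - C(5,3)·9! + C(5,4)·8! - C(5,5)·7!
= 479001600 - 199584000 + 36288000 - 3628800 + 201600 - 5040
= 312273360

312273360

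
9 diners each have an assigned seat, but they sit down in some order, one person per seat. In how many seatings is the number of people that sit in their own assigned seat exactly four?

5544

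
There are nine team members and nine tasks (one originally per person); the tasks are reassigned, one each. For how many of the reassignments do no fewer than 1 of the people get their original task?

# with exactly i fixed is C(9,i)·!(9-i); sum over i=1..9:
  i=1: C(9,1)·!8 = 9·14833 = 133497
  i=2: C(9,2)·!7 = 36·1854 = 66744
  i=3: C(9,3)·!6 = 84·265 = 22260
  i=4: C(9,4)·!5 = 126·44 = 5544
  i=5: C(9,5)·!4 = 126·9 = 1134
  i=6: C(9,6)·!3 = 84·2 = 168
  i=7: C(9,7)·!2 = 36·1 = 36
  i=8: C(9,8)·!1 = 9·0 = 0
  i=9: C(9,9)·!0 = 1·1 = 1
Total = 229384.

229384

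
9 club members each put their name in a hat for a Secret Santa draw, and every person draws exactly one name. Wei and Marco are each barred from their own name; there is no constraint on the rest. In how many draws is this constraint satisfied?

287280

Inclusion-exclusion on the 2 forbidden self-matches:
Σ_{j=0}^{2} (-1)^j C(2,j)(9-j)!
= C(2,0)·9! - C(2,1)·8! + C(2,2)·7!
= 362880 - 80640 + 5040
= 287280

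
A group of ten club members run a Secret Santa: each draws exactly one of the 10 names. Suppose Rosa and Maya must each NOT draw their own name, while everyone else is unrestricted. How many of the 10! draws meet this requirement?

2943360

Let A_j be the event that the j-th constrained one is fixed. By inclusion-exclusion over the 2 events:
Σ_{j=0}^{2} (-1)^j C(2,j)(10-j)!
= C(2,0)·10! - C(2,1)·9! + C(2,2)·8!
= 3628800 - 725760 + 40320
= 2943360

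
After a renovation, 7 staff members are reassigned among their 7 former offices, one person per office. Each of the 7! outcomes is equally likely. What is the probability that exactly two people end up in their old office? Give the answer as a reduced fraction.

Favorable outcomes: C(7,2)·!5 = 21·44 = 924.
Total outcomes: 7! = 5040.
Probability = 924/5040 = 11/60.

11/60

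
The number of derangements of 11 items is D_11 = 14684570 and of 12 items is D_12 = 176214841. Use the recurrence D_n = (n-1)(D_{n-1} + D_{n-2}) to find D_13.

2290792932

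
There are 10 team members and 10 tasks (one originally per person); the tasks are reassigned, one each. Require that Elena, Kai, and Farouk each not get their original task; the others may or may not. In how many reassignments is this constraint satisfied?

2656080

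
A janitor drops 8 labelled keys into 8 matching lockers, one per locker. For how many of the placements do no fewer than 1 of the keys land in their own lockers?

Sum C(8,i)·!(8-i) for i = 1..8:
  i=1: C(8,1)·!7 = 8·1854 = 14832
  i=2: C(8,2)·!6 = 28·265 = 7420
  i=3: C(8,3)·!5 = 56·44 = 2464
  i=4: C(8,4)·!4 = 70·9 = 630
  i=5: C(8,5)·!3 = 56·2 = 112
  i=6: C(8,6)·!2 = 28·1 = 28
  i=7: C(8,7)·!1 = 8·0 = 0
  i=8: C(8,8)·!0 = 1·1 = 1
Total = 25487.

25487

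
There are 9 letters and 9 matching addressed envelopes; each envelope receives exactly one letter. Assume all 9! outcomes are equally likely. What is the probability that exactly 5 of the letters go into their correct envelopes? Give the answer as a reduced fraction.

1/320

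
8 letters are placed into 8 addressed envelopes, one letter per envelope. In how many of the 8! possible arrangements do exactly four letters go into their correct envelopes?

630

Pick the 4 fixed positions: C(8,4) = 70 ways.
The remaining 4 must be deranged: !4 = 9.
Total: 70 × 9 = 630.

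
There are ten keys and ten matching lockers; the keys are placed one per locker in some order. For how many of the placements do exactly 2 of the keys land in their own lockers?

Choose which 2 of the 10 are fixed: C(10,2) = 45.
The remaining 8 must be deranged: !8 = 14833.
Total: 45 × 14833 = 667485.

667485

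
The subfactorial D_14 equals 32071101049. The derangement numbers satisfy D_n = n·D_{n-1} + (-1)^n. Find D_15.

481066515734

D_15 = 15·32071101049 - 1 = 481066515734.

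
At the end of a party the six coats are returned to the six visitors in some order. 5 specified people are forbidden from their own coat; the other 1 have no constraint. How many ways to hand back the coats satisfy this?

309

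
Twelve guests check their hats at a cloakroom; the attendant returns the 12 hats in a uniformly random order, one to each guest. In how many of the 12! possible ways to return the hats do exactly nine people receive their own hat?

440

Pick the 9 fixed positions: C(12,9) = 220 ways.
The remaining 3 must be deranged: !3 = 2.
Total: 220 × 2 = 440.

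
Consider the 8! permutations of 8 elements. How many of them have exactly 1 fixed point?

Choose which one of the 8 is fixed: C(8,1) = 8.
The other 7 form a derangement: !7 = 1854.
Total: 8 × 1854 = 14832.

14832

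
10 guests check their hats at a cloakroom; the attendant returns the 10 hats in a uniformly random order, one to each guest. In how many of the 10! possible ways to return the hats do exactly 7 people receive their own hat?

240

Pick the 7 fixed positions: C(10,7) = 120 ways.
The remaining 3 must be deranged: !3 = 2.
Total: 120 × 2 = 240.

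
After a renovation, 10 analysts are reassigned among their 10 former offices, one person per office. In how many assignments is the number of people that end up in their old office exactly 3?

222480

Choose which 3 of the 10 are fixed: C(10,3) = 120.
The remaining 7 must be deranged: !7 = 1854.
Total: 120 × 1854 = 222480.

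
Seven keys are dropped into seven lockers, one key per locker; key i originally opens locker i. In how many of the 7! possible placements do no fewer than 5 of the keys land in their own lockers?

22

# with exactly i fixed is C(7,i)·!(7-i); sum over i=5..7:
  i=5: C(7,5)·!2 = 21·1 = 21
  i=6: C(7,6)·!1 = 7·0 = 0
  i=7: C(7,7)·!0 = 1·1 = 1
Total = 22.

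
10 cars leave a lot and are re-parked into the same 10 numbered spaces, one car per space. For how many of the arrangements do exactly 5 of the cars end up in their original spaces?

11088

Pick the 5 fixed positions: C(10,5) = 252 ways.
The other 5 form a derangement: !5 = 44.
Total: 252 × 44 = 11088.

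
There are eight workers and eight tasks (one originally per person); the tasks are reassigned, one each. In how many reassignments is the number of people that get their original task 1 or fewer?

# with exactly i fixed is C(8,i)·!(8-i); sum over i=0..1:
  i=0: C(8,0)·!8 = 1·14833 = 14833
  i=1: C(8,1)·!7 = 8·1854 = 14832
Total = 29665.

29665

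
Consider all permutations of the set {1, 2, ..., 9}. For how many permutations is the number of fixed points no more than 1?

266993

# with exactly i fixed is C(9,i)·!(9-i); sum over i=0..1:
  i=0: C(9,0)·!9 = 1·133496 = 133496
  i=1: C(9,1)·!8 = 9·14833 = 133497
Total = 266993.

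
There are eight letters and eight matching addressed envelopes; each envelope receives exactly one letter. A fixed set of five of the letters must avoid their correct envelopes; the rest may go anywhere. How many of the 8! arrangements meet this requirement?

21234

Inclusion-exclusion on the 5 forbidden self-matches:
Σ_{j=0}^{5} (-1)^j C(5,j)(8-j)!
= C(5,0)·8! - C(5,1)·7! + C(5,2)·6! - C(5,3)·5! + C(5,4)·4! - C(5,5)·3!
= 40320 - 25200 + 7200 - 1200 + 120 - 6
= 21234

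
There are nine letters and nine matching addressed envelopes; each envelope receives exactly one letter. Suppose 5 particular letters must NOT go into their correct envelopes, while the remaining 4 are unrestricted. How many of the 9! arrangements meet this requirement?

Inclusion-exclusion on the 5 forbidden self-matches:
Σ_{j=0}^{5} (-1)^j C(5,j)(9-j)!
= C(5,0)·9! - C(5,1)·8! + C(5,2)·7! - C(5,3)·6! + C(5,4)·5! - C(5,5)·4!
= 362880 - 201600 + 50400 - 7200 + 600 - 24
= 205056

205056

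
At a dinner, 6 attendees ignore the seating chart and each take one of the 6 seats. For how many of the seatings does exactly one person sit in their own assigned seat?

Pick the single fixed position: C(6,1) = 6 ways.
The remaining 5 must be deranged: !5 = 44.
Total: 6 × 44 = 264.

264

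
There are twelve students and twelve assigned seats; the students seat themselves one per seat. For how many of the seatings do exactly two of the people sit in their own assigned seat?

88107426

Pick the 2 fixed positions: C(12,2) = 66 ways.
The other 10 form a derangement: !10 = 1334961.
Total: 66 × 1334961 = 88107426.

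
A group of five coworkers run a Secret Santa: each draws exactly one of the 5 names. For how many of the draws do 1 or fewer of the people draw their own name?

# with exactly i fixed is C(5,i)·!(5-i); sum over i=0..1:
  i=0: C(5,0)·!5 = 1·44 = 44
  i=1: C(5,1)·!4 = 5·9 = 45
Total = 89.

89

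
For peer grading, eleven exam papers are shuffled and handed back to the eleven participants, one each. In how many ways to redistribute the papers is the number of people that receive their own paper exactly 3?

2447445

Pick the 3 fixed positions: C(11,3) = 165 ways.
The remaining 8 must be deranged: !8 = 14833.
Total: 165 × 14833 = 2447445.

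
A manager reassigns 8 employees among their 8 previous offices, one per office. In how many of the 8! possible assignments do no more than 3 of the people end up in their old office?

39549

# with exactly i fixed is C(8,i)·!(8-i); sum over i=0..3:
  i=0: C(8,0)·!8 = 1·14833 = 14833
  i=1: C(8,1)·!7 = 8·1854 = 14832
  i=2: C(8,2)·!6 = 28·265 = 7420
  i=3: C(8,3)·!5 = 56·44 = 2464
Total = 39549.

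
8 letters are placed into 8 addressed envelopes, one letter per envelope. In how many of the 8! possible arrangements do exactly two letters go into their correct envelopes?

Choose which 2 of the 8 are fixed: C(8,2) = 28.
The remaining 6 must be deranged: !6 = 265.
Total: 28 × 265 = 7420.

7420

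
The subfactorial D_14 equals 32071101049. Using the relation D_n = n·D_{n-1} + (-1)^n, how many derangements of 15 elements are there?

D_15 = 15·32071101049 - 1 = 481066515734.

481066515734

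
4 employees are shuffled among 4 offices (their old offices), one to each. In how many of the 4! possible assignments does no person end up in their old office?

Use !n = n·!(n-1) + (-1)^n.
!4 = 4·2 + 1 = 9

9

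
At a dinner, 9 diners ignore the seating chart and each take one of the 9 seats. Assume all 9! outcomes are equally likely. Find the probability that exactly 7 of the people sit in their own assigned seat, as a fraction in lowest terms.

Favorable outcomes: C(9,7)·!2 = 36·1 = 36.
Total outcomes: 9! = 362880.
Probability = 36/362880 = 1/10080.

1/10080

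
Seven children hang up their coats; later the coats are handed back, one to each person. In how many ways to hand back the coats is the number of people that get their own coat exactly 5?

21

Pick the 5 fixed positions: C(7,5) = 21 ways.
The remaining 2 must be deranged: !2 = 1.
Total: 21 × 1 = 21.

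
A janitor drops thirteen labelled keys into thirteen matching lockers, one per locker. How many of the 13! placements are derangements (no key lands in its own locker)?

2290792932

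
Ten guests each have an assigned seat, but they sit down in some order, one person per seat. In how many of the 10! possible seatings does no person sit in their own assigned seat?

1334961

The number of derangements of 10 is !10 = Σ_{k=0}^{10} (-1)^k·10!/k!
= 10! - 10!/1! + 10!/2! - 10!/3! + 10!/4! - 10!/5! + 10!/6! - 10!/7! + 10!/8! - 10!/9! + 10!/10!
= 3628800 - 3628800 + 1814400 - 604800 + 151200 - 30240 + 5040 - 720 + 90 - 10 + 1
= 1334961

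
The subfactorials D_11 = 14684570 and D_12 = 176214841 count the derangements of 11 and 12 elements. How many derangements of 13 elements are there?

D_13 = (13-1)·(D_12 + D_11) = 12·(176214841 + 14684570) = 12·190899411 = 2290792932.

2290792932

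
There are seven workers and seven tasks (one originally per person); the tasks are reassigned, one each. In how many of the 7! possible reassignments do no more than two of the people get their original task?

4633

Sum C(7,i)·!(7-i) for i = 0..2:
  i=0: C(7,0)·!7 = 1·1854 = 1854
  i=1: C(7,1)·!6 = 7·265 = 1855
  i=2: C(7,2)·!5 = 21·44 = 924
Total = 4633.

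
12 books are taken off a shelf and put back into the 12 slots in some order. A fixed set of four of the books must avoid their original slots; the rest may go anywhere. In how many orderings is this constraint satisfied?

339696000

Let A_j be the event that the j-th constrained one is fixed. By inclusion-exclusion over the 4 events:
Σ_{j=0}^{4} (-1)^j C(4,j)(12-j)!
= C(4,0)·12! - C(4,1)·11! + C(4,2)·10! - C(4,3)·9! + C(4,4)·8!
= 479001600 - 159667200 + 21772800 - 1451520 + 40320
= 339696000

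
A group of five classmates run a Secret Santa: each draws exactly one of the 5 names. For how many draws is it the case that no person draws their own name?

The subfactorial !5 = [5!/e] (nearest integer).
5! = 120, and 120/e ≈ 44.15, so !5 = 44.

44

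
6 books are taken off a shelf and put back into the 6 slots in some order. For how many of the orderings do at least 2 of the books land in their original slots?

191

Sum C(6,i)·!(6-i) for i = 2..6:
  i=2: C(6,2)·!4 = 15·9 = 135
  i=3: C(6,3)·!3 = 20·2 = 40
  i=4: C(6,4)·!2 = 15·1 = 15
  i=5: C(6,5)·!1 = 6·0 = 0
  i=6: C(6,6)·!0 = 1·1 = 1
Total = 191.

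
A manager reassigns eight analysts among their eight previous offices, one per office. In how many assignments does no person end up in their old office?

14833

Recurrence: !8 = 7·(!7 + !6).
!8 = 7·(1854 + 265) = 7·2119 = 14833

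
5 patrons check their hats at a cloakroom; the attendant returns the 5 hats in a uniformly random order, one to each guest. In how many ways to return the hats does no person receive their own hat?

!5 is the nearest integer to 5!/e.
5! = 120, and 120/e ≈ 44.15, so !5 = 44.

44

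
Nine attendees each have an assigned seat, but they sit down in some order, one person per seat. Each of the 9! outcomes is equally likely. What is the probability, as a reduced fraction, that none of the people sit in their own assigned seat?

16687/45360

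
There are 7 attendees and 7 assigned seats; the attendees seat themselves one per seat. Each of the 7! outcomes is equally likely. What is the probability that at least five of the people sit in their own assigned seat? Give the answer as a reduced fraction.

11/2520

Favorable outcomes: Σ_{i≥5} C(7,i)·!(7-i) = 21·1 + 7·0 + 1·1 = 22.
Total outcomes: 7! = 5040.
Probability = 22/5040 = 11/2520.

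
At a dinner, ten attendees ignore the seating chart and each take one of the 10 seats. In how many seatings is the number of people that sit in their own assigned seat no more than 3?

Sum C(10,i)·!(10-i) for i = 0..3:
  i=0: C(10,0)·!10 = 1·1334961 = 1334961
  i=1: C(10,1)·!9 = 10·133496 = 1334960
  i=2: C(10,2)·!8 = 45·14833 = 667485
  i=3: C(10,3)·!7 = 120·1854 = 222480
Total = 3559886.

3559886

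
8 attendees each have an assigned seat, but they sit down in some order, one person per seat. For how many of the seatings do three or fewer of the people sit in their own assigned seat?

39549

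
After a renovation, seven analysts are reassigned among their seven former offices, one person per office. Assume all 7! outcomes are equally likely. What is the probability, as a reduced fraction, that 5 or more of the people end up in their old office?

11/2520

Favorable outcomes: Σ_{i≥5} C(7,i)·!(7-i) = 21·1 + 7·0 + 1·1 = 22.
Total outcomes: 7! = 5040.
Probability = 22/5040 = 11/2520.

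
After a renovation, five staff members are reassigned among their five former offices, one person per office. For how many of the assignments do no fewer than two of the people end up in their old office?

31

Sum C(5,i)·!(5-i) for i = 2..5:
  i=2: C(5,2)·!3 = 10·2 = 20
  i=3: C(5,3)·!2 = 10·1 = 10
  i=4: C(5,4)·!1 = 5·0 = 0
  i=5: C(5,5)·!0 = 1·1 = 1
Total = 31.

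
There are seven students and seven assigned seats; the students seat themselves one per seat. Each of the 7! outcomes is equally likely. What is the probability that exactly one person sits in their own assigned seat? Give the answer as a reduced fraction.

Favorable outcomes: C(7,1)·!6 = 7·265 = 1855.
Total outcomes: 7! = 5040.
Probability = 1855/5040 = 53/144.

53/144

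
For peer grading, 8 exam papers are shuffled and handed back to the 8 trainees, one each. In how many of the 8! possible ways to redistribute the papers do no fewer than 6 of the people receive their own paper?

# with exactly i fixed is C(8,i)·!(8-i); sum over i=6..8:
  i=6: C(8,6)·!2 = 28·1 = 28
  i=7: C(8,7)·!1 = 8·0 = 0
  i=8: C(8,8)·!0 = 1·1 = 1
Total = 29.

29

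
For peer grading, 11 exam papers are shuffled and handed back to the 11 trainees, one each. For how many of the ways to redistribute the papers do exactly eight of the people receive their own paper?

330

Choose which 8 of the 11 are fixed: C(11,8) = 165.
The other 3 form a derangement: !3 = 2.
Total: 165 × 2 = 330.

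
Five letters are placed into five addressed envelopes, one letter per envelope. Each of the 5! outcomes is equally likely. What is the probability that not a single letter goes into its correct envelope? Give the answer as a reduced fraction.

Favorable outcomes: !5 = 44.
Total outcomes: 5! = 120.
Probability = 44/120 = 11/30.

11/30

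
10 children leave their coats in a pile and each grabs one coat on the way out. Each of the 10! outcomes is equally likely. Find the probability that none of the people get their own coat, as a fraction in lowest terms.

16481/44800

Favorable outcomes: !10 = 1334961.
Total outcomes: 10! = 3628800.
Probability = 1334961/3628800 = 16481/44800.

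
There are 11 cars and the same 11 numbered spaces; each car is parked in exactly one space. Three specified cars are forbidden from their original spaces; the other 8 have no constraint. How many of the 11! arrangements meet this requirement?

30078720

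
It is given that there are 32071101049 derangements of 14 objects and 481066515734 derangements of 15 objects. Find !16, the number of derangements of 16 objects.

!16 = (16-1)·(!15 + !14) = 15·(481066515734 + 32071101049) = 15·513137616783 = 7697064251745.

7697064251745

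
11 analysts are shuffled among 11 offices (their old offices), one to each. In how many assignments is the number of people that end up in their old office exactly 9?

Choose which 9 of the 11 are fixed: C(11,9) = 55.
The remaining 2 must be deranged: !2 = 1.
Total: 55 × 1 = 55.

55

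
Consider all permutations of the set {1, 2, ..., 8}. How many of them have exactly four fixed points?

630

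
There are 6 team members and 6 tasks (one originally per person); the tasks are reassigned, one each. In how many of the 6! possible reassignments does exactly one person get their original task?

Choose which one of the 6 is fixed: C(6,1) = 6.
The other 5 form a derangement: !5 = 44.
Total: 6 × 44 = 264.

264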